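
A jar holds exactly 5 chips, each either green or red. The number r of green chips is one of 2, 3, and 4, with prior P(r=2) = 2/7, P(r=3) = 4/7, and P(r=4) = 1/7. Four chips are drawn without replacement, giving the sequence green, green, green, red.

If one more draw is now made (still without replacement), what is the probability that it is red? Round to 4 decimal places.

0.6667

Compute the likelihood of the observed sequence for each case: P(data | r = 2) = (2/5)(1/4)(0/3) = 0; P(data | r = 3) = (3/5)(2/4)(1/3)(2/2) = 1/10; P(data | r = 4) = (4/5)(3/4)(2/3)(1/2) = 1/5.
Weighting by the prior gives 2/7 · 0 = 0, 4/7 · 1/10 = 2/35, 1/7 · 1/5 = 1/35; these sum to 3/35.
Dividing through by the total gives posterior P(r = 2 | data) = 0, P(r = 3 | data) = 2/3, P(r = 4 | data) = 1/3.
Averaging over the posterior, P(red next | data) = (1)(2/3) + (0)(1/3) = 2/3.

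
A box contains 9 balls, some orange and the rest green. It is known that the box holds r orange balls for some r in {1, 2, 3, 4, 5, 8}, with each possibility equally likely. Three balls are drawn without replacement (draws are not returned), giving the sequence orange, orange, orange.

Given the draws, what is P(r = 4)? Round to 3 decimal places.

Under each hypothesis, the probability of the observed sequence is: P(data | r = 1) = (1/9)(0/8) = 0; P(data | r = 2) = (2/9)(1/8)(0/7) = 0; P(data | r = 3) = (3/9)(2/8)(1/7) = 1/84; P(data | r = 4) = (4/9)(3/8)(2/7) = 1/21; P(data | r = 5) = (5/9)(4/8)(3/7) = 5/42; P(data | r = 8) = (8/9)(7/8)(6/7) = 2/3.
Multiplying each by its prior: 1/6 · 0 = 0, 1/6 · 0 = 0, 1/6 · 1/84 = 1/504, 1/6 · 1/21 = 1/126, 1/6 · 5/42 = 5/252, 1/6 · 2/3 = 1/9; summing to 71/504.
Therefore the posterior P(r = 4 | data) = (1/126) / (71/504) = 4/71.

0.056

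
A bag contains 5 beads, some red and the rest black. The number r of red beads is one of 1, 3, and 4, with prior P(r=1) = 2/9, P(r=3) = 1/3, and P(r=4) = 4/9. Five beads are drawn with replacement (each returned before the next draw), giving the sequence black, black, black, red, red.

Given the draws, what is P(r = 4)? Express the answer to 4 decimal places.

0.1569

Compute the likelihood of the observed sequence for each case: P(data | r = 1) = (4/5)(4/5)(4/5)(1/5)(1/5) = 0.02048; P(data | r = 3) = (2/5)(2/5)(2/5)(3/5)(3/5) = 0.02304; P(data | r = 4) = (1/5)(1/5)(1/5)(4/5)(4/5) = 0.00512.
Multiplying each by its prior: 2/9 · 0.02048 = 0.0045511, 1/3 · 0.02304 = 0.00768, 4/9 · 0.00512 = 0.0022756; these sum to 0.014507.
So P(r = 4 | data) = (0.0022756) / (0.014507) = 0.15686.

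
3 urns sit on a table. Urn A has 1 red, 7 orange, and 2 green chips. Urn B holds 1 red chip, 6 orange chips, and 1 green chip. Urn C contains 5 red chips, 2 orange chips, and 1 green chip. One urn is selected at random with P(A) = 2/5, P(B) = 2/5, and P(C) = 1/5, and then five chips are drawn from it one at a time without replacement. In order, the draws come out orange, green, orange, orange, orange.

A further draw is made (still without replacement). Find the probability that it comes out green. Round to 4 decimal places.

0.1018

Under each hypothesis, the probability of the observed sequence is: P(data | urn A) = (7/10)(2/9)(6/8)(5/7)(4/6) = 1/18; P(data | urn B) = (6/8)(1/7)(5/6)(4/5)(3/4) = 3/56; P(data | urn C) = (2/8)(1/7)(1/6)(0/5) = 0.
Weighting by the prior gives 2/5 · 1/18 = 1/45, 2/5 · 3/56 = 3/140, 1/5 · 0 = 0; with total 11/252.
Dividing through by the total gives posterior P(urn A | data) = 28/55, P(urn B | data) = 27/55, P(urn C | data) = 0.
So P(green next | data) = Σ P(green next | H) P(H | data) = (1/5)(28/55) + (0)(27/55) = 28/275.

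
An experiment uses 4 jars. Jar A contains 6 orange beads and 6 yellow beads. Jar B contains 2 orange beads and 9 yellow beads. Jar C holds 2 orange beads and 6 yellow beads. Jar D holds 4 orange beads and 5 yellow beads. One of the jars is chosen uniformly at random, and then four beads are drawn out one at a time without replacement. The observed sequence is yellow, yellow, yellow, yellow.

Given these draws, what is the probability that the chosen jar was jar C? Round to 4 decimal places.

0.3217

Compute the likelihood of the observed sequence for each case: P(data | jar A) = (6/12)(5/11)(4/10)(3/9) = 0.030303; P(data | jar B) = (9/11)(8/10)(7/9)(6/8) = 0.38182; P(data | jar C) = (6/8)(5/7)(4/6)(3/5) = 0.21429; P(data | jar D) = (5/9)(4/8)(3/7)(2/6) = 0.039683.
Weighting by the prior gives 1/4 · 0.030303 = 0.0075758, 1/4 · 0.38182 = 0.095455, 1/4 · 0.21429 = 0.053571, 1/4 · 0.039683 = 0.0099206; summing to 0.16652.
Therefore the posterior P(jar C | data) = (0.053571) / (0.16652) = 0.32171.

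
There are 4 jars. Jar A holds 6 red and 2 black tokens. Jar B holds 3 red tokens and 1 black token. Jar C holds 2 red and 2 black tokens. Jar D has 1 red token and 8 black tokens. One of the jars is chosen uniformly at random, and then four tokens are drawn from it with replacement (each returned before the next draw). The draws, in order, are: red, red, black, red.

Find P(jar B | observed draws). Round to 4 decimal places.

Under each hypothesis, the probability of the observed sequence is: P(data | jar A) = (6/8)(6/8)(2/8)(6/8) = 0.10547; P(data | jar B) = (3/4)(3/4)(1/4)(3/4) = 0.10547; P(data | jar C) = (2/4)(2/4)(2/4)(2/4) = 0.0625; P(data | jar D) = (1/9)(1/9)(8/9)(1/9) = 0.0012193.
Multiplying each by its prior: 1/4 · 0.10547 = 0.026367, 1/4 · 0.10547 = 0.026367, 1/4 · 0.0625 = 0.015625, 1/4 · 0.0012193 = 0.00030483; these sum to 0.068664.
So P(jar B | data) = (0.026367) / (0.068664) = 0.384.

0.3840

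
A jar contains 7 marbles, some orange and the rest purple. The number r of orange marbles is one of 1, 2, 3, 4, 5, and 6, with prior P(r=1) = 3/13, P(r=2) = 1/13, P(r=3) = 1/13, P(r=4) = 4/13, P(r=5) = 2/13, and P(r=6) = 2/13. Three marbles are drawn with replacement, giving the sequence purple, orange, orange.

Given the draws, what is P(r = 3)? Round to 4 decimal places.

The likelihood of the observed sequence under each hypothesis: P(data | r = 1) = (6/7)(1/7)(1/7) = 0.017493; P(data | r = 2) = (5/7)(2/7)(2/7) = 0.058309; P(data | r = 3) = (4/7)(3/7)(3/7) = 0.10496; P(data | r = 4) = (3/7)(4/7)(4/7) = 0.13994; P(data | r = 5) = (2/7)(5/7)(5/7) = 0.14577; P(data | r = 6) = (1/7)(6/7)(6/7) = 0.10496.
Weighting by the prior gives 3/13 · 0.017493 = 0.0040368, 1/13 · 0.058309 = 0.0044853, 1/13 · 0.10496 = 0.0080736, 4/13 · 0.13994 = 0.043059, 2/13 · 0.14577 = 0.022427, 2/13 · 0.10496 = 0.016147; these sum to 0.098228.
By Bayes' rule, P(r = 3 | data) = (0.0080736) / (0.098228) = 0.082192.

0.0822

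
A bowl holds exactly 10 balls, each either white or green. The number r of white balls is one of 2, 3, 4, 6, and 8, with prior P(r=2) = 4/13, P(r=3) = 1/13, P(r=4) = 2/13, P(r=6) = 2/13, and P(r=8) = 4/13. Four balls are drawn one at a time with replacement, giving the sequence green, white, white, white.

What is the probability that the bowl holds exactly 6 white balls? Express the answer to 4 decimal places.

0.2456

For each hypothesis, P(data | H) works out to: P(data | r = 2) = (8/10)(2/10)(2/10)(2/10) = 0.0064; P(data | r = 3) = (7/10)(3/10)(3/10)(3/10) = 0.0189; P(data | r = 4) = (6/10)(4/10)(4/10)(4/10) = 0.0384; P(data | r = 6) = (4/10)(6/10)(6/10)(6/10) = 0.0864; P(data | r = 8) = (2/10)(8/10)(8/10)(8/10) = 0.1024.
Multiplying each by its prior: 4/13 · 0.0064 = 0.0019692, 1/13 · 0.0189 = 0.0014538, 2/13 · 0.0384 = 0.0059077, 2/13 · 0.0864 = 0.013292, 4/13 · 0.1024 = 0.031508; summing to 0.054131.
Hence P(r = 6 | data) = (0.013292) / (0.054131) = 0.24556.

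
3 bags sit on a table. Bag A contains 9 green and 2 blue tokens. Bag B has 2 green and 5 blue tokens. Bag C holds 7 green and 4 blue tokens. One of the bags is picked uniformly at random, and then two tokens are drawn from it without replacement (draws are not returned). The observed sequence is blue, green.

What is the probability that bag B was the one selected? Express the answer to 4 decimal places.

Under each hypothesis, the probability of the observed sequence is: P(data | bag A) = (2/11)(9/10) = 0.16364; P(data | bag B) = (5/7)(2/6) = 0.2381; P(data | bag C) = (4/11)(7/10) = 0.25455.
Multiplying each by its prior: 1/3 · 0.16364 = 0.054545, 1/3 · 0.2381 = 0.079365, 1/3 · 0.25455 = 0.084848; summing to 0.21876.
By Bayes' rule, P(bag B | data) = (0.079365) / (0.21876) = 0.3628.

0.3628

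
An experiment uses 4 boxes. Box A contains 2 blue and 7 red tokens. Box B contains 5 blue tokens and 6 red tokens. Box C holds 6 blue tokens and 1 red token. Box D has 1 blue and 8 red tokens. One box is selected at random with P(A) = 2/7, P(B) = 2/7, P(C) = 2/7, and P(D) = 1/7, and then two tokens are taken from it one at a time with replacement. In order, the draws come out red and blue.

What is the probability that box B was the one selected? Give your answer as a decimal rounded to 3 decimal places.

Compute the likelihood of the observed sequence for each case: P(data | box A) = (7/9)(2/9) = 0.17284; P(data | box B) = (6/11)(5/11) = 0.24793; P(data | box C) = (1/7)(6/7) = 0.12245; P(data | box D) = (8/9)(1/9) = 0.098765.
The prior-weighted likelihoods are 2/7 · 0.17284 = 0.049383, 2/7 · 0.24793 = 0.070838, 2/7 · 0.12245 = 0.034985, 1/7 · 0.098765 = 0.014109; these sum to 0.16932.
Hence P(box B | data) = (0.070838) / (0.16932) = 0.41838.

0.418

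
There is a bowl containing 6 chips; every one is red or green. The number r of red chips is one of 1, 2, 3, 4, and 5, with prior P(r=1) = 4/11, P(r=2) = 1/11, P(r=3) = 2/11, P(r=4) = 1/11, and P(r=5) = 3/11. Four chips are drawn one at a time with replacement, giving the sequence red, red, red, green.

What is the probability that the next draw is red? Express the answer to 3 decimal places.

0.687

Under each hypothesis, the probability of the observed sequence is: P(data | r = 1) = (1/6)(1/6)(1/6)(5/6) = 0.003858; P(data | r = 2) = (2/6)(2/6)(2/6)(4/6) = 0.024691; P(data | r = 3) = (3/6)(3/6)(3/6)(3/6) = 0.0625; P(data | r = 4) = (4/6)(4/6)(4/6)(2/6) = 0.098765; P(data | r = 5) = (5/6)(5/6)(5/6)(1/6) = 0.096451.
Multiplying each by its prior: 4/11 · 0.003858 = 0.0014029, 1/11 · 0.024691 = 0.0022447, 2/11 · 0.0625 = 0.011364, 1/11 · 0.098765 = 0.0089787, 3/11 · 0.096451 = 0.026305; these sum to 0.050295.
Dividing through by the total gives posterior P(r = 1 | data) = 0.027894, P(r = 2 | data) = 0.04463, P(r = 3 | data) = 0.22594, P(r = 4 | data) = 0.17852, P(r = 5 | data) = 0.52301.
The predictive probability is P(red next | data) = (1/6)(0.027894) + (1/3)(0.04463) + (1/2)(0.22594) + (2/3)(0.17852) + (5/6)(0.52301) = 0.68735.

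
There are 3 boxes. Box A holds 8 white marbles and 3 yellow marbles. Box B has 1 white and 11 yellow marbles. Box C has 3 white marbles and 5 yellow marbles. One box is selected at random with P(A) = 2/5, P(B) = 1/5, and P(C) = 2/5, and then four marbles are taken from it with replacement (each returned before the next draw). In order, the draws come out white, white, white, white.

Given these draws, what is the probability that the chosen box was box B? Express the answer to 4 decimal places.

The likelihood of the observed sequence under each hypothesis: P(data | box A) = (8/11)(8/11)(8/11)(8/11) = 0.27976; P(data | box B) = (1/12)(1/12)(1/12)(1/12) = 4.8225e-05; P(data | box C) = (3/8)(3/8)(3/8)(3/8) = 0.019775.
Weighting by the prior gives 2/5 · 0.27976 = 0.1119, 1/5 · 4.8225e-05 = 9.6451e-06, 2/5 · 0.019775 = 0.0079102; with total 0.11982.
Therefore the posterior P(box B | data) = (9.6451e-06) / (0.11982) = 8.0493e-05.

0.0001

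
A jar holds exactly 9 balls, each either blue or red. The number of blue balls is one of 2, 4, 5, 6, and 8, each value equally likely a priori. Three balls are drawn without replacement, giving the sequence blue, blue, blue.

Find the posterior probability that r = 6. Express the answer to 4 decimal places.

Under each hypothesis, the probability of the observed sequence is: P(data | r = 2) = (2/9)(1/8)(0/7) = 0; P(data | r = 4) = (4/9)(3/8)(2/7) = 1/21; P(data | r = 5) = (5/9)(4/8)(3/7) = 5/42; P(data | r = 6) = (6/9)(5/8)(4/7) = 5/21; P(data | r = 8) = (8/9)(7/8)(6/7) = 2/3.
The prior-weighted likelihoods are 1/5 · 0 = 0, 1/5 · 1/21 = 1/105, 1/5 · 5/42 = 1/42, 1/5 · 5/21 = 1/21, 1/5 · 2/3 = 2/15; summing to 3/14.
Hence P(r = 6 | data) = (1/21) / (3/14) = 2/9.

0.2222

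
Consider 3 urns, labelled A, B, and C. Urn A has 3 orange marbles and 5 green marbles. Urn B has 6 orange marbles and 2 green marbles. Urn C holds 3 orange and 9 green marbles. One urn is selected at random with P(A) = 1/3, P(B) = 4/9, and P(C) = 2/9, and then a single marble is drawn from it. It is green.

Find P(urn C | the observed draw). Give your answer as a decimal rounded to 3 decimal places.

0.343

The likelihood of this draw under each hypothesis: P(data | urn A) = (5/8) = 5/8; P(data | urn B) = (2/8) = 1/4; P(data | urn C) = (9/12) = 3/4.
The prior-weighted likelihoods are 1/3 · 5/8 = 5/24, 4/9 · 1/4 = 1/9, 2/9 · 3/4 = 1/6; these sum to 35/72.
Therefore the posterior P(urn C | data) = (1/6) / (35/72) = 12/35.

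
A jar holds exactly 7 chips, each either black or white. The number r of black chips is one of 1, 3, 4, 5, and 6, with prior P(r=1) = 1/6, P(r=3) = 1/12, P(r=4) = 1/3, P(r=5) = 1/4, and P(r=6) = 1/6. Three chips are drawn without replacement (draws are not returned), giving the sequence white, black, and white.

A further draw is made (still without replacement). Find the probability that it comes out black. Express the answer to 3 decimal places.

0.541

For each hypothesis, P(data | H) works out to: P(data | r = 1) = (6/7)(1/6)(5/5) = 1/7; P(data | r = 3) = (4/7)(3/6)(3/5) = 6/35; P(data | r = 4) = (3/7)(4/6)(2/5) = 4/35; P(data | r = 5) = (2/7)(5/6)(1/5) = 1/21; P(data | r = 6) = (1/7)(6/6)(0/5) = 0.
Weighting by the prior gives 1/6 · 1/7 = 1/42, 1/12 · 6/35 = 1/70, 1/3 · 4/35 = 4/105, 1/4 · 1/21 = 1/84, 1/6 · 0 = 0; summing to 37/420.
The posterior is then P(r = 1 | data) = 10/37, P(r = 3 | data) = 6/37, P(r = 4 | data) = 16/37, P(r = 5 | data) = 5/37, P(r = 6 | data) = 0.
So P(black next | data) = Σ P(black next | H) P(H | data) = (0)(10/37) + (1/2)(6/37) + (3/4)(16/37) + (1)(5/37) = 20/37.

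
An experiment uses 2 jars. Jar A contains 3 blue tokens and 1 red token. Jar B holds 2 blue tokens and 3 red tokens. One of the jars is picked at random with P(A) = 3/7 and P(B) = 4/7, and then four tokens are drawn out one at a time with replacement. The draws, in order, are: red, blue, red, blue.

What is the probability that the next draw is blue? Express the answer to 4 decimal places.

0.5099

Compute the likelihood of the observed sequence for each case: P(data | jar A) = (1/4)(3/4)(1/4)(3/4) = 0.035156; P(data | jar B) = (3/5)(2/5)(3/5)(2/5) = 0.0576.
Weighting by the prior gives 3/7 · 0.035156 = 0.015067, 4/7 · 0.0576 = 0.032914; these sum to 0.047981.
Dividing through by the total gives posterior P(jar A | data) = 0.31402, P(jar B | data) = 0.68598.
The predictive probability is P(blue next | data) = (3/4)(0.31402) + (2/5)(0.68598) = 0.50991.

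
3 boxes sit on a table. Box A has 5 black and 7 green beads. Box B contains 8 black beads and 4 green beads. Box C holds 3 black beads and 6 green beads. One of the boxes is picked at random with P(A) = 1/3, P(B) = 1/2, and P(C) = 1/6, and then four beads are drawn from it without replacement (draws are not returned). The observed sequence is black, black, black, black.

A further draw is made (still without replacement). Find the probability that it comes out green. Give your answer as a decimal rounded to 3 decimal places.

0.517

The likelihood of the observed sequence under each hypothesis: P(data | box A) = (5/12)(4/11)(3/10)(2/9) = 1/99; P(data | box B) = (8/12)(7/11)(6/10)(5/9) = 14/99; P(data | box C) = (3/9)(2/8)(1/7)(0/6) = 0.
The prior-weighted likelihoods are 1/3 · 1/99 = 1/297, 1/2 · 14/99 = 7/99, 1/6 · 0 = 0; summing to 2/27.
Normalising, the posterior is P(box A | data) = 1/22, P(box B | data) = 21/22, P(box C | data) = 0.
The predictive probability is P(green next | data) = (7/8)(1/22) + (1/2)(21/22) = 91/176.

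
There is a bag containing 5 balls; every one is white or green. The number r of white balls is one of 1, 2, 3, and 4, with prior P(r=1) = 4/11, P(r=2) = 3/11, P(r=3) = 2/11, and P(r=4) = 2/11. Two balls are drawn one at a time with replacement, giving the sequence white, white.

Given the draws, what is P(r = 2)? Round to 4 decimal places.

Under each hypothesis, the probability of the observed sequence is: P(data | r = 1) = (1/5)(1/5) = 1/25; P(data | r = 2) = (2/5)(2/5) = 4/25; P(data | r = 3) = (3/5)(3/5) = 9/25; P(data | r = 4) = (4/5)(4/5) = 16/25.
Multiplying each by its prior: 4/11 · 1/25 = 4/275, 3/11 · 4/25 = 12/275, 2/11 · 9/25 = 18/275, 2/11 · 16/25 = 32/275; these sum to 6/25.
So P(r = 2 | data) = (12/275) / (6/25) = 2/11.

0.1818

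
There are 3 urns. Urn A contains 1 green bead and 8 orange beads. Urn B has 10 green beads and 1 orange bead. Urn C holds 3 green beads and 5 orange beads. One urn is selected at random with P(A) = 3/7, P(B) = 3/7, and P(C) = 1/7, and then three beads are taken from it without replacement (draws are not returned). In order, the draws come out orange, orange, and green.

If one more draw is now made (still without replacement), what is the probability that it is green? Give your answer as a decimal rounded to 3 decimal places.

For each hypothesis, P(data | H) works out to: P(data | urn A) = (8/9)(7/8)(1/7) = 1/9; P(data | urn B) = (1/11)(0/10) = 0; P(data | urn C) = (5/8)(4/7)(3/6) = 5/28.
Weighting by the prior gives 3/7 · 1/9 = 1/21, 3/7 · 0 = 0, 1/7 · 5/28 = 5/196; with total 43/588.
Dividing through by the total gives posterior P(urn A | data) = 28/43, P(urn B | data) = 0, P(urn C | data) = 15/43.
Averaging over the posterior, P(green next | data) = (0)(28/43) + (2/5)(15/43) = 6/43.

0.140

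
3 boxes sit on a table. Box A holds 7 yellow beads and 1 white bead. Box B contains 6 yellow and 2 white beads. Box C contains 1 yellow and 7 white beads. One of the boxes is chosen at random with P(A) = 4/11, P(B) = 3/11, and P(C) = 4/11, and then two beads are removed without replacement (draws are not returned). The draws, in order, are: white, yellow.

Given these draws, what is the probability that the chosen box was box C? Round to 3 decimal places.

The likelihood of the observed sequence under each hypothesis: P(data | box A) = (1/8)(7/7) = 1/8; P(data | box B) = (2/8)(6/7) = 3/14; P(data | box C) = (7/8)(1/7) = 1/8.
Multiplying each by its prior: 4/11 · 1/8 = 1/22, 3/11 · 3/14 = 9/154, 4/11 · 1/8 = 1/22; these sum to 23/154.
Hence P(box C | data) = (1/22) / (23/154) = 7/23.

0.304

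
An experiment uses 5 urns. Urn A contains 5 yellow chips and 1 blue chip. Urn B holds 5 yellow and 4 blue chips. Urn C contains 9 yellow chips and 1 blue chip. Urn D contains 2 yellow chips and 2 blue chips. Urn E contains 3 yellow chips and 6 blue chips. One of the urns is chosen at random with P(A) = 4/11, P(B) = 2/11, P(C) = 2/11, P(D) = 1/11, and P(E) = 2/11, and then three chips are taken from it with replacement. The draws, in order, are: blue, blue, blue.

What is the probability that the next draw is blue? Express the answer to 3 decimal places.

For each hypothesis, P(data | H) works out to: P(data | urn A) = (1/6)(1/6)(1/6) = 0.0046296; P(data | urn B) = (4/9)(4/9)(4/9) = 0.087791; P(data | urn C) = (1/10)(1/10)(1/10) = 0.001; P(data | urn D) = (2/4)(2/4)(2/4) = 0.125; P(data | urn E) = (6/9)(6/9)(6/9) = 0.2963.
Weighting by the prior gives 4/11 · 0.0046296 = 0.0016835, 2/11 · 0.087791 = 0.015962, 2/11 · 0.001 = 0.00018182, 1/11 · 0.125 = 0.011364, 2/11 · 0.2963 = 0.053872; summing to 0.083063.
The posterior is then P(urn A | data) = 0.020268, P(urn B | data) = 0.19217, P(urn C | data) = 0.0021889, P(urn D | data) = 0.13681, P(urn E | data) = 0.64857.
The predictive probability is P(blue next | data) = (1/6)(0.020268) + (4/9)(0.19217) + (1/10)(0.0021889) + (1/2)(0.13681) + (2/3)(0.64857) = 0.58979.

0.590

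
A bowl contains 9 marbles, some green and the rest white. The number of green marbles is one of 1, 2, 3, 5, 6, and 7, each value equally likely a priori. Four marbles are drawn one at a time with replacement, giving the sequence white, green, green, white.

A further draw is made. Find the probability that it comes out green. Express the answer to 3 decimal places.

The likelihood of the observed sequence under each hypothesis: P(data | r = 1) = (8/9)(1/9)(1/9)(8/9) = 0.0097546; P(data | r = 2) = (7/9)(2/9)(2/9)(7/9) = 0.029873; P(data | r = 3) = (6/9)(3/9)(3/9)(6/9) = 0.049383; P(data | r = 5) = (4/9)(5/9)(5/9)(4/9) = 0.060966; P(data | r = 6) = (3/9)(6/9)(6/9)(3/9) = 0.049383; P(data | r = 7) = (2/9)(7/9)(7/9)(2/9) = 0.029873.
Multiplying each by its prior: 1/6 · 0.0097546 = 0.0016258, 1/6 · 0.029873 = 0.0049789, 1/6 · 0.049383 = 0.0082305, 1/6 · 0.060966 = 0.010161, 1/6 · 0.049383 = 0.0082305, 1/6 · 0.029873 = 0.0049789; summing to 0.038206.
Dividing through by the total gives posterior P(r = 1 | data) = 0.042553, P(r = 2 | data) = 0.13032, P(r = 3 | data) = 0.21543, P(r = 5 | data) = 0.26596, P(r = 6 | data) = 0.21543, P(r = 7 | data) = 0.13032.
The predictive probability is P(green next | data) = (1/9)(0.042553) + (2/9)(0.13032) + (1/3)(0.21543) + (5/9)(0.26596) + (2/3)(0.21543) + (7/9)(0.13032) = 0.49823.

0.498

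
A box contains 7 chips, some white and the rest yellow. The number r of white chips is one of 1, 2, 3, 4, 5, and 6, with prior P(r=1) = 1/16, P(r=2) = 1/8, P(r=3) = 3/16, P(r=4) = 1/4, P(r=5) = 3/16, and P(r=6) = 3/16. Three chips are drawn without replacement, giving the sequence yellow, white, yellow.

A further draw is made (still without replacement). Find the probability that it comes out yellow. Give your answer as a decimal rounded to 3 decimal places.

Compute the likelihood of the observed sequence for each case: P(data | r = 1) = (6/7)(1/6)(5/5) = 1/7; P(data | r = 2) = (5/7)(2/6)(4/5) = 4/21; P(data | r = 3) = (4/7)(3/6)(3/5) = 6/35; P(data | r = 4) = (3/7)(4/6)(2/5) = 4/35; P(data | r = 5) = (2/7)(5/6)(1/5) = 1/21; P(data | r = 6) = (1/7)(6/6)(0/5) = 0.
Weighting by the prior gives 1/16 · 1/7 = 1/112, 1/8 · 4/21 = 1/42, 3/16 · 6/35 = 9/280, 1/4 · 4/35 = 1/35, 3/16 · 1/21 = 1/112, 3/16 · 0 = 0; summing to 43/420.
The posterior is then P(r = 1 | data) = 15/172, P(r = 2 | data) = 10/43, P(r = 3 | data) = 27/86, P(r = 4 | data) = 12/43, P(r = 5 | data) = 15/172, P(r = 6 | data) = 0.
So P(yellow next | data) = Σ P(yellow next | H) P(H | data) = (1)(15/172) + (3/4)(10/43) + (1/2)(27/86) + (1/4)(12/43) + (0)(15/172) = 21/43.

0.488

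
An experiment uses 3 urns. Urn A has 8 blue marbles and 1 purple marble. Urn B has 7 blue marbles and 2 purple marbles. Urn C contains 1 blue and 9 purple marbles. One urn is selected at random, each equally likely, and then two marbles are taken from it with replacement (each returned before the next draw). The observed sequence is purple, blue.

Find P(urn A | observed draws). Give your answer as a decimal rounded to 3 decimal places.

Under each hypothesis, the probability of the observed sequence is: P(data | urn A) = (1/9)(8/9) = 0.098765; P(data | urn B) = (2/9)(7/9) = 0.17284; P(data | urn C) = (9/10)(1/10) = 0.09.
Weighting by the prior gives 1/3 · 0.098765 = 0.032922, 1/3 · 0.17284 = 0.057613, 1/3 · 0.09 = 0.03; these sum to 0.12053.
Therefore the posterior P(urn A | data) = (0.032922) / (0.12053) = 0.27313.

0.273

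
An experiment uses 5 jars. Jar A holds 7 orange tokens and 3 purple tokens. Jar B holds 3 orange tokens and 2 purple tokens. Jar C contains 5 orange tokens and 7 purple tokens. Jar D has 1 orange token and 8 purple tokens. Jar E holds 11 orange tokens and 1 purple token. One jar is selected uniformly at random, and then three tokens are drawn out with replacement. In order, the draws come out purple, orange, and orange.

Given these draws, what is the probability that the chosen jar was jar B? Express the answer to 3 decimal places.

Under each hypothesis, the probability of the observed sequence is: P(data | jar A) = (3/10)(7/10)(7/10) = 0.147; P(data | jar B) = (2/5)(3/5)(3/5) = 0.144; P(data | jar C) = (7/12)(5/12)(5/12) = 0.10127; P(data | jar D) = (8/9)(1/9)(1/9) = 0.010974; P(data | jar E) = (1/12)(11/12)(11/12) = 0.070023.
Weighting by the prior gives 1/5 · 0.147 = 0.0294, 1/5 · 0.144 = 0.0288, 1/5 · 0.10127 = 0.020255, 1/5 · 0.010974 = 0.0021948, 1/5 · 0.070023 = 0.014005; summing to 0.094654.
Hence P(jar B | data) = (0.0288) / (0.094654) = 0.30427.

0.304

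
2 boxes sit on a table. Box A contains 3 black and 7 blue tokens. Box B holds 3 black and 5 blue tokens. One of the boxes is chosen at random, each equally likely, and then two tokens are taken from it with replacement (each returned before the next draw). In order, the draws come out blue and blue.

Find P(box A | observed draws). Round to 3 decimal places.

0.556

The likelihood of the observed sequence under each hypothesis: P(data | box A) = (7/10)(7/10) = 0.49; P(data | box B) = (5/8)(5/8) = 0.39062.
Weighting by the prior gives 1/2 · 0.49 = 0.245, 1/2 · 0.39062 = 0.19531; summing to 0.44031.
So P(box A | data) = (0.245) / (0.44031) = 0.55642.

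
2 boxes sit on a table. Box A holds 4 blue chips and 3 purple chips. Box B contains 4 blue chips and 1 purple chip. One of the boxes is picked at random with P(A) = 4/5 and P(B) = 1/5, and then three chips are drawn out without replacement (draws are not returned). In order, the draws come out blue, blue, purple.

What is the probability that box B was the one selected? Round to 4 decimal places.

Compute the likelihood of the observed sequence for each case: P(data | box A) = (4/7)(3/6)(3/5) = 6/35; P(data | box B) = (4/5)(3/4)(1/3) = 1/5.
Multiplying each by its prior: 4/5 · 6/35 = 24/175, 1/5 · 1/5 = 1/25; these sum to 31/175.
Hence P(box B | data) = (1/25) / (31/175) = 7/31.

0.2258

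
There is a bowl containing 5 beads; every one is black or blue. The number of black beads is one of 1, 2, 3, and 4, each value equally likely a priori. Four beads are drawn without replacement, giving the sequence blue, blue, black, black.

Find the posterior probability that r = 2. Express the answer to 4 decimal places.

0.5000

Under each hypothesis, the probability of the observed sequence is: P(data | r = 1) = (4/5)(3/4)(1/3)(0/2) = 0; P(data | r = 2) = (3/5)(2/4)(2/3)(1/2) = 1/10; P(data | r = 3) = (2/5)(1/4)(3/3)(2/2) = 1/10; P(data | r = 4) = (1/5)(0/4) = 0.
The prior-weighted likelihoods are 1/4 · 0 = 0, 1/4 · 1/10 = 1/40, 1/4 · 1/10 = 1/40, 1/4 · 0 = 0; summing to 1/20.
Hence P(r = 2 | data) = (1/40) / (1/20) = 1/2.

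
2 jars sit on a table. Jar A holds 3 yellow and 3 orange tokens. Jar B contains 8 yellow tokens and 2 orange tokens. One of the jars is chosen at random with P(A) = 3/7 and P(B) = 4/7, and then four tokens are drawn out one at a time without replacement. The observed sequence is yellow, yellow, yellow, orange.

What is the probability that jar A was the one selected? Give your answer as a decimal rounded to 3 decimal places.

0.220

For each hypothesis, P(data | H) works out to: P(data | jar A) = (3/6)(2/5)(1/4)(3/3) = 1/20; P(data | jar B) = (8/10)(7/9)(6/8)(2/7) = 2/15.
Multiplying each by its prior: 3/7 · 1/20 = 3/140, 4/7 · 2/15 = 8/105; summing to 41/420.
Hence P(jar A | data) = (3/140) / (41/420) = 9/41.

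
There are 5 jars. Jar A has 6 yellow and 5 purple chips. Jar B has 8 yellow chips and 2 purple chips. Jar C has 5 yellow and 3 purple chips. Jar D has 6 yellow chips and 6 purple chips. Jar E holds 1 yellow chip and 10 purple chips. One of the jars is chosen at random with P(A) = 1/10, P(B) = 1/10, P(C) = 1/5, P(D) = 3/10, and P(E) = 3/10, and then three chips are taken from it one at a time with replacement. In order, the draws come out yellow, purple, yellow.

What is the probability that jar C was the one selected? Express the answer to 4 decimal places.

The likelihood of the observed sequence under each hypothesis: P(data | jar A) = (6/11)(5/11)(6/11) = 0.13524; P(data | jar B) = (8/10)(2/10)(8/10) = 0.128; P(data | jar C) = (5/8)(3/8)(5/8) = 0.14648; P(data | jar D) = (6/12)(6/12)(6/12) = 0.125; P(data | jar E) = (1/11)(10/11)(1/11) = 0.0075131.
The prior-weighted likelihoods are 1/10 · 0.13524 = 0.013524, 1/10 · 0.128 = 0.0128, 1/5 · 0.14648 = 0.029297, 3/10 · 0.125 = 0.0375, 3/10 · 0.0075131 = 0.0022539; summing to 0.095374.
Hence P(jar C | data) = (0.029297) / (0.095374) = 0.30718.

0.3072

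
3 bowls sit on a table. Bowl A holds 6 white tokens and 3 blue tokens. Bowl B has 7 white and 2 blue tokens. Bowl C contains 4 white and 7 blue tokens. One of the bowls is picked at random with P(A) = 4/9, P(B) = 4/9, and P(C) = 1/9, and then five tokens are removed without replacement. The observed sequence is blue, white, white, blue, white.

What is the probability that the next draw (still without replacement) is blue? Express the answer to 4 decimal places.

For each hypothesis, P(data | H) works out to: P(data | bowl A) = (3/9)(6/8)(5/7)(2/6)(4/5) = 0.047619; P(data | bowl B) = (2/9)(7/8)(6/7)(1/6)(5/5) = 0.027778; P(data | bowl C) = (7/11)(4/10)(3/9)(6/8)(2/7) = 0.018182.
Weighting by the prior gives 4/9 · 0.047619 = 0.021164, 4/9 · 0.027778 = 0.012346, 1/9 · 0.018182 = 0.0020202; with total 0.03553.
Normalising, the posterior is P(bowl A | data) = 0.59567, P(bowl B | data) = 0.34747, P(bowl C | data) = 0.056859.
So P(blue next | data) = Σ P(blue next | H) P(H | data) = (1/4)(0.59567) + (0)(0.34747) + (5/6)(0.056859) = 0.1963.

0.1963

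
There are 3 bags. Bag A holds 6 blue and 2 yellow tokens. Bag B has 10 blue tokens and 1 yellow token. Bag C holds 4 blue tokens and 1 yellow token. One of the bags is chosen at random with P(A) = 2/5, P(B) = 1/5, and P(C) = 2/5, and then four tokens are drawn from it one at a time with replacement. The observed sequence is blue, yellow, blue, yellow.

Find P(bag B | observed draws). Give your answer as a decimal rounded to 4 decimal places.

The likelihood of the observed sequence under each hypothesis: P(data | bag A) = (6/8)(2/8)(6/8)(2/8) = 0.035156; P(data | bag B) = (10/11)(1/11)(10/11)(1/11) = 0.0068301; P(data | bag C) = (4/5)(1/5)(4/5)(1/5) = 0.0256.
Multiplying each by its prior: 2/5 · 0.035156 = 0.014063, 1/5 · 0.0068301 = 0.001366, 2/5 · 0.0256 = 0.01024; with total 0.025669.
Hence P(bag B | data) = (0.001366) / (0.025669) = 0.053218.

0.0532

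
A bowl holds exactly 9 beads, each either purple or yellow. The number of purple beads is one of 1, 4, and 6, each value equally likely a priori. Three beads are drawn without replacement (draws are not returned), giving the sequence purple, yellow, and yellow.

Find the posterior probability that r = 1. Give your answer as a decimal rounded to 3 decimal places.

For each hypothesis, P(data | H) works out to: P(data | r = 1) = (1/9)(8/8)(7/7) = 1/9; P(data | r = 4) = (4/9)(5/8)(4/7) = 10/63; P(data | r = 6) = (6/9)(3/8)(2/7) = 1/14.
The prior-weighted likelihoods are 1/3 · 1/9 = 1/27, 1/3 · 10/63 = 10/189, 1/3 · 1/14 = 1/42; these sum to 43/378.
Therefore the posterior P(r = 1 | data) = (1/27) / (43/378) = 14/43.

0.326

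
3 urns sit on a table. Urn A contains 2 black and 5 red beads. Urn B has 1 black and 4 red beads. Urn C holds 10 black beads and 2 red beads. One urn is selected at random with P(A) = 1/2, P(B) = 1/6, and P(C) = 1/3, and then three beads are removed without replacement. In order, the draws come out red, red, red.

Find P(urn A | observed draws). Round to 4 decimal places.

0.6818

For each hypothesis, P(data | H) works out to: P(data | urn A) = (5/7)(4/6)(3/5) = 2/7; P(data | urn B) = (4/5)(3/4)(2/3) = 2/5; P(data | urn C) = (2/12)(1/11)(0/10) = 0.
The prior-weighted likelihoods are 1/2 · 2/7 = 1/7, 1/6 · 2/5 = 1/15, 1/3 · 0 = 0; with total 22/105.
So P(urn A | data) = (1/7) / (22/105) = 15/22.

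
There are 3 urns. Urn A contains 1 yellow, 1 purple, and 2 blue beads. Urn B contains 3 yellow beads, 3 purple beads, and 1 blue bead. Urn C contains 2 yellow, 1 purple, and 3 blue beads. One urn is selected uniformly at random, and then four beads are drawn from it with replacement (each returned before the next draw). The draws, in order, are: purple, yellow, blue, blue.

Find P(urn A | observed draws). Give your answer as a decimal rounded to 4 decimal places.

0.4698

For each hypothesis, P(data | H) works out to: P(data | urn A) = (1/4)(1/4)(2/4)(2/4) = 0.015625; P(data | urn B) = (3/7)(3/7)(1/7)(1/7) = 0.0037484; P(data | urn C) = (1/6)(2/6)(3/6)(3/6) = 0.013889.
The prior-weighted likelihoods are 1/3 · 0.015625 = 0.0052083, 1/3 · 0.0037484 = 0.0012495, 1/3 · 0.013889 = 0.0046296; summing to 0.011087.
Therefore the posterior P(urn A | data) = (0.0052083) / (0.011087) = 0.46975.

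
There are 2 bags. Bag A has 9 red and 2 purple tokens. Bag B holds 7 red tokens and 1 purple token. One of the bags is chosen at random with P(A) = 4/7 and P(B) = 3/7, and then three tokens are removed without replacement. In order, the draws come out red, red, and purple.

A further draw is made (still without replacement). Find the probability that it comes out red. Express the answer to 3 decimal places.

The likelihood of the observed sequence under each hypothesis: P(data | bag A) = (9/11)(8/10)(2/9) = 0.14545; P(data | bag B) = (7/8)(6/7)(1/6) = 0.125.
The prior-weighted likelihoods are 4/7 · 0.14545 = 0.083117, 3/7 · 0.125 = 0.053571; with total 0.13669.
Normalising, the posterior is P(bag A | data) = 0.60808, P(bag B | data) = 0.39192.
The predictive probability is P(red next | data) = (7/8)(0.60808) + (1)(0.39192) = 0.92399.

0.924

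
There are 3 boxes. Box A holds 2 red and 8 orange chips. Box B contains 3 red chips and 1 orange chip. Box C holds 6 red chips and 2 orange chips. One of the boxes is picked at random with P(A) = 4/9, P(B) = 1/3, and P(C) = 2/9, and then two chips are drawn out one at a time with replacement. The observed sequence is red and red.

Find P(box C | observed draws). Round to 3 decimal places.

0.378

For each hypothesis, P(data | H) works out to: P(data | box A) = (2/10)(2/10) = 0.04; P(data | box B) = (3/4)(3/4) = 0.5625; P(data | box C) = (6/8)(6/8) = 0.5625.
Weighting by the prior gives 4/9 · 0.04 = 0.017778, 1/3 · 0.5625 = 0.1875, 2/9 · 0.5625 = 0.125; with total 0.33028.
Hence P(box C | data) = (0.125) / (0.33028) = 0.37847.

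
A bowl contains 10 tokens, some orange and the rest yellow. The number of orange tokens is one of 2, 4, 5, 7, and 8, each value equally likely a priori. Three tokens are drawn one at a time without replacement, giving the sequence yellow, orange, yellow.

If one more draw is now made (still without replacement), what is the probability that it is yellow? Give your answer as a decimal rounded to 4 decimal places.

0.5473

For each hypothesis, P(data | H) works out to: P(data | r = 2) = (8/10)(2/9)(7/8) = 7/45; P(data | r = 4) = (6/10)(4/9)(5/8) = 1/6; P(data | r = 5) = (5/10)(5/9)(4/8) = 5/36; P(data | r = 7) = (3/10)(7/9)(2/8) = 7/120; P(data | r = 8) = (2/10)(8/9)(1/8) = 1/45.
The prior-weighted likelihoods are 1/5 · 7/45 = 7/225, 1/5 · 1/6 = 1/30, 1/5 · 5/36 = 1/36, 1/5 · 7/120 = 7/600, 1/5 · 1/45 = 1/225; with total 13/120.
The posterior is then P(r = 2 | data) = 56/195, P(r = 4 | data) = 4/13, P(r = 5 | data) = 10/39, P(r = 7 | data) = 7/65, P(r = 8 | data) = 8/195.
Averaging over the posterior, P(yellow next | data) = (6/7)(56/195) + (4/7)(4/13) + (3/7)(10/39) + (1/7)(7/65) + (0)(8/195) = 249/455.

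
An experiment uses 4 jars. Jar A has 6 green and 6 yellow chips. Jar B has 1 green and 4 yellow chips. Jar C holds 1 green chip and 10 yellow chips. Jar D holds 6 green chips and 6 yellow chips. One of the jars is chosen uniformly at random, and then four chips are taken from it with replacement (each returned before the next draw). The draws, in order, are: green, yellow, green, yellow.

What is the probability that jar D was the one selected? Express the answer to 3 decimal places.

0.397

Compute the likelihood of the observed sequence for each case: P(data | jar A) = (6/12)(6/12)(6/12)(6/12) = 0.0625; P(data | jar B) = (1/5)(4/5)(1/5)(4/5) = 0.0256; P(data | jar C) = (1/11)(10/11)(1/11)(10/11) = 0.0068301; P(data | jar D) = (6/12)(6/12)(6/12)(6/12) = 0.0625.
Multiplying each by its prior: 1/4 · 0.0625 = 0.015625, 1/4 · 0.0256 = 0.0064, 1/4 · 0.0068301 = 0.0017075, 1/4 · 0.0625 = 0.015625; these sum to 0.039358.
So P(jar D | data) = (0.015625) / (0.039358) = 0.397.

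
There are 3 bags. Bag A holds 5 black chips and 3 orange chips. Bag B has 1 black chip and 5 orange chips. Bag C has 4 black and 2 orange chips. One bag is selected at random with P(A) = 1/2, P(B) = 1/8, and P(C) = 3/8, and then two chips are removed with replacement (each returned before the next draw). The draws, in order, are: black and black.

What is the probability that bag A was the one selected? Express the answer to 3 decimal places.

Compute the likelihood of the observed sequence for each case: P(data | bag A) = (5/8)(5/8) = 0.39062; P(data | bag B) = (1/6)(1/6) = 0.027778; P(data | bag C) = (4/6)(4/6) = 0.44444.
The prior-weighted likelihoods are 1/2 · 0.39062 = 0.19531, 1/8 · 0.027778 = 0.0034722, 3/8 · 0.44444 = 0.16667; these sum to 0.36545.
Hence P(bag A | data) = (0.19531) / (0.36545) = 0.53444.

0.534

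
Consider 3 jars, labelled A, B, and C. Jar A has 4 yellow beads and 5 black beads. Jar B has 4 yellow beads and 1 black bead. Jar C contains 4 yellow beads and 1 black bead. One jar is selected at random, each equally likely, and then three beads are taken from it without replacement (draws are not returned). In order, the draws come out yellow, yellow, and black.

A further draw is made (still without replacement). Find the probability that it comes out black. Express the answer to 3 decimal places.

For each hypothesis, P(data | H) works out to: P(data | jar A) = (4/9)(3/8)(5/7) = 5/42; P(data | jar B) = (4/5)(3/4)(1/3) = 1/5; P(data | jar C) = (4/5)(3/4)(1/3) = 1/5.
Weighting by the prior gives 1/3 · 5/42 = 5/126, 1/3 · 1/5 = 1/15, 1/3 · 1/5 = 1/15; these sum to 109/630.
The posterior is then P(jar A | data) = 25/109, P(jar B | data) = 42/109, P(jar C | data) = 42/109.
So P(black next | data) = Σ P(black next | H) P(H | data) = (2/3)(25/109) + (0)(42/109) + (0)(42/109) = 50/327.

0.153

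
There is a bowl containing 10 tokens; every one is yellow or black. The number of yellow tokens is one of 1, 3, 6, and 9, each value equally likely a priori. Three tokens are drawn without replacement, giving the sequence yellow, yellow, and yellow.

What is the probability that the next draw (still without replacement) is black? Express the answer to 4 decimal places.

0.2327

Under each hypothesis, the probability of the observed sequence is: P(data | r = 1) = (1/10)(0/9) = 0; P(data | r = 3) = (3/10)(2/9)(1/8) = 1/120; P(data | r = 6) = (6/10)(5/9)(4/8) = 1/6; P(data | r = 9) = (9/10)(8/9)(7/8) = 7/10.
The prior-weighted likelihoods are 1/4 · 0 = 0, 1/4 · 1/120 = 1/480, 1/4 · 1/6 = 1/24, 1/4 · 7/10 = 7/40; summing to 7/32.
Dividing through by the total gives posterior P(r = 1 | data) = 0, P(r = 3 | data) = 1/105, P(r = 6 | data) = 4/21, P(r = 9 | data) = 4/5.
Averaging over the posterior, P(black next | data) = (1)(1/105) + (4/7)(4/21) + (1/7)(4/5) = 57/245.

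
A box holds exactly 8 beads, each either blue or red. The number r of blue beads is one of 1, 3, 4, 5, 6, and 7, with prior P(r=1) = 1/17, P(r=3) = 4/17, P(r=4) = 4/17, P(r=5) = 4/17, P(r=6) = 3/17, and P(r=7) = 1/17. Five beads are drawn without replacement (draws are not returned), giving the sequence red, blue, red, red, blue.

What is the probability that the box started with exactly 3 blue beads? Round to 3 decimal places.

The likelihood of the observed sequence under each hypothesis: P(data | r = 1) = (7/8)(1/7)(6/6)(5/5)(0/4) = 0; P(data | r = 3) = (5/8)(3/7)(4/6)(3/5)(2/4) = 3/56; P(data | r = 4) = (4/8)(4/7)(3/6)(2/5)(3/4) = 3/70; P(data | r = 5) = (3/8)(5/7)(2/6)(1/5)(4/4) = 1/56; P(data | r = 6) = (2/8)(6/7)(1/6)(0/5) = 0; P(data | r = 7) = (1/8)(7/7)(0/6) = 0.
The prior-weighted likelihoods are 1/17 · 0 = 0, 4/17 · 3/56 = 3/238, 4/17 · 3/70 = 6/595, 4/17 · 1/56 = 1/238, 3/17 · 0 = 0, 1/17 · 0 = 0; these sum to 16/595.
Hence P(r = 3 | data) = (3/238) / (16/595) = 15/32.

0.469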